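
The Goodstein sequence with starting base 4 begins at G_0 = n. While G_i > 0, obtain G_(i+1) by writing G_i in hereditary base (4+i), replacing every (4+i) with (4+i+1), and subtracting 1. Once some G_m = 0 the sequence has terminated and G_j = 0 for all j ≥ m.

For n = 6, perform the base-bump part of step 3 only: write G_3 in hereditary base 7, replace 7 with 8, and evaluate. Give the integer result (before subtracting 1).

(0) 6|_4 = 4 + 2 ↦ 5 + 2|_5 = 7 ⇒ 6
(1) 6|_5 = 5 + 1 ↦ 6 + 1|_6 = 7 ⇒ 6
(2) 6|_6 = 6 ↦ 7|_7 = 7 ⇒ 6
(3) 6|_7 = 6 ↦ 6|_8 = 6 ⇒ 5

6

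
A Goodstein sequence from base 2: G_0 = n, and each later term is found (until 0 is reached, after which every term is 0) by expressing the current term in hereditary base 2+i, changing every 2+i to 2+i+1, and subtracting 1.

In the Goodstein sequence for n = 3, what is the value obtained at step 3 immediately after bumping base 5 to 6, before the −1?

2

step 0: 3 = 2 + 1; sub 3 for 2: 3 + 1; = 4; G_1 = 4−1 = 3
step 1: 3 = 3; sub 4 for 3: 4; = 4; G_2 = 4−1 = 3
step 2: 3 = 3; sub 5 for 4: 3; = 3; G_3 = 3−1 = 2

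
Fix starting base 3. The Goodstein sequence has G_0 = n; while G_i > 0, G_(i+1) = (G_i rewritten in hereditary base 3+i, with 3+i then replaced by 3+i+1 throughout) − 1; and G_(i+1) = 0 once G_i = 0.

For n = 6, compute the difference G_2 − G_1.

G_0=6  [base 3] 2·3  →[3↦4]→  2·4 = 8  −1 ⇒ G_1=7
G_1=7  [base 4] 4 + 3  →[4↦5]→  5 + 3 = 8  −1 ⇒ G_2=7

0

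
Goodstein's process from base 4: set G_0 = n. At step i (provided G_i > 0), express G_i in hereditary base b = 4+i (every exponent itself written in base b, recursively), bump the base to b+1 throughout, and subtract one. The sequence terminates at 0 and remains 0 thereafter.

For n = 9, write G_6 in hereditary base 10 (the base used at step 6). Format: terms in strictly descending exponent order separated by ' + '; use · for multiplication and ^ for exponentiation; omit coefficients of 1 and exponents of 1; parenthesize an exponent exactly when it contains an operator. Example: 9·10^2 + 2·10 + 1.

(0) 9|_4 = 2·4 + 1 ↦ 2·5 + 1|_5 = 11 ⇒ 10
(1) 10|_5 = 2·5 ↦ 2·6|_6 = 12 ⇒ 11
(2) 11|_6 = 6 + 5 ↦ 7 + 5|_7 = 12 ⇒ 11
(3) 11|_7 = 7 + 4 ↦ 8 + 4|_8 = 12 ⇒ 11
(4) 11|_8 = 8 + 3 ↦ 9 + 3|_9 = 12 ⇒ 11
(5) 11|_9 = 9 + 2 ↦ 10 + 2|_10 = 12 ⇒ 11
(6) 11|_10 = 10 + 1 ↦ 11 + 1|_11 = 12 ⇒ 11

10 + 1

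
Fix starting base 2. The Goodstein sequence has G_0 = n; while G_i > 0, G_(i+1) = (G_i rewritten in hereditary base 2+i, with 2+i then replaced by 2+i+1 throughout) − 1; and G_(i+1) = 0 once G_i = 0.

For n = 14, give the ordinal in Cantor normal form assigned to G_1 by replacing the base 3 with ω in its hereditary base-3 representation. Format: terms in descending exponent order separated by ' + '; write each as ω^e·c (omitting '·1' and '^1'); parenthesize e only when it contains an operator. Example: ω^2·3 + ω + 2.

ω^(ω + 1) + ω^ω + 2

(0) 14|_2 = 2^(2 + 1) + 2^2 + 2 ↦ 3^(3 + 1) + 3^3 + 3|_3 = 111 ⇒ 110
(1) 110|_3 = 3^(3 + 1) + 3^3 + 2 ↦ 4^(4 + 1) + 4^4 + 2|_4 = 1282 ⇒ 1281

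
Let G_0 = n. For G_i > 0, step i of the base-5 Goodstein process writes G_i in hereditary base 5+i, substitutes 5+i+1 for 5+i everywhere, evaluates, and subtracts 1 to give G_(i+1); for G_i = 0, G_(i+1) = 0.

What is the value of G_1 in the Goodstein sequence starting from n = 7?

i=0: 7 = 5 + 2 (b=5); 5→6: 6 + 2 = 8; 8−1 = 7
i=1: 7 = 6 + 1 (b=6); 6→7: 7 + 1 = 8; 8−1 = 7

7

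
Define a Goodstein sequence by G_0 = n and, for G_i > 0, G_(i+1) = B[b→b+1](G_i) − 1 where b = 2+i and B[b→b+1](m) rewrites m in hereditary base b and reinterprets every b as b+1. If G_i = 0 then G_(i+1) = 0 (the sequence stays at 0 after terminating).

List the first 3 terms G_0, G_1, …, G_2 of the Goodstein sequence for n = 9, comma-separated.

9, 81, 1023

i=0: 9 = 2^(2 + 1) + 1 (b=2); 2→3: 3^(3 + 1) + 1 = 82; 82−1 = 81
i=1: 81 = 3^(3 + 1) (b=3); 3→4: 4^(4 + 1) = 1024; 1024−1 = 1023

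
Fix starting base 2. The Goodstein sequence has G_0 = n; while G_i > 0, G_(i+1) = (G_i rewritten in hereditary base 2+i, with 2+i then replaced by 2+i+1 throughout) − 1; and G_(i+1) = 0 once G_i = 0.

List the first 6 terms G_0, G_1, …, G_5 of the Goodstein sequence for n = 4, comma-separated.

4, 26, 41, 60, 83, 109

i=0: 4 = 2^2 (b=2); 2→3: 3^3 = 27; 27−1 = 26
i=1: 26 = 2·3^2 + 2·3 + 2 (b=3); 3→4: 2·4^2 + 2·4 + 2 = 42; 42−1 = 41
i=2: 41 = 2·4^2 + 2·4 + 1 (b=4); 4→5: 2·5^2 + 2·5 + 1 = 61; 61−1 = 60
i=3: 60 = 2·5^2 + 2·5 (b=5); 5→6: 2·6^2 + 2·6 = 84; 84−1 = 83
i=4: 83 = 2·6^2 + 6 + 5 (b=6); 6→7: 2·7^2 + 7 + 5 = 110; 110−1 = 109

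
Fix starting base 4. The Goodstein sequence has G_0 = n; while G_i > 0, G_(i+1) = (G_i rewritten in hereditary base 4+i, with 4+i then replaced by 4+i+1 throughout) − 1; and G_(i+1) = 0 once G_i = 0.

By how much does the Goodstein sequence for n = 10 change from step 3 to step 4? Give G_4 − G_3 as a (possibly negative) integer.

0

G_0 = 10. HB_4(10) = 2·4 + 2. Bump = 12. G_1 = 11.
G_1 = 11. HB_5(11) = 2·5 + 1. Bump = 13. G_2 = 12.
G_2 = 12. HB_6(12) = 2·6. Bump = 14. G_3 = 13.
G_3 = 13. HB_7(13) = 7 + 6. Bump = 14. G_4 = 13.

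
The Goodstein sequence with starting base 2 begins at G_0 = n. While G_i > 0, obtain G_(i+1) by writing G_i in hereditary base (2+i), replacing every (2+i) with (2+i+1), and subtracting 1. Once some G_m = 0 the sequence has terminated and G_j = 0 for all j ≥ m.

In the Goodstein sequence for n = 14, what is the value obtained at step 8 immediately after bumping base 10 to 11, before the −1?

3138429262497

(0) 14|_2 = 2^(2 + 1) + 2^2 + 2 ↦ 3^(3 + 1) + 3^3 + 3|_3 = 111 ⇒ 110
(1) 110|_3 = 3^(3 + 1) + 3^3 + 2 ↦ 4^(4 + 1) + 4^4 + 2|_4 = 1282 ⇒ 1281
(2) 1281|_4 = 4^(4 + 1) + 4^4 + 1 ↦ 5^(5 + 1) + 5^5 + 1|_5 = 18751 ⇒ 18750
(3) 18750|_5 = 5^(5 + 1) + 5^5 ↦ 6^(6 + 1) + 6^6|_6 = 326592 ⇒ 326591
(4) 326591|_6 = 6^(6 + 1) + 5·6^5 + 5·6^4 + 5·6^3 + 5·6^2 + 5·6 + 5 ↦ 7^(7 + 1) + 5·7^5 + 5·7^4 + 5·7^3 + 5·7^2 + 5·7 + 5|_7 = 5862841 ⇒ 5862840
(5) 5862840|_7 = 7^(7 + 1) + 5·7^5 + 5·7^4 + 5·7^3 + 5·7^2 + 5·7 + 4 ↦ 8^(8 + 1) + 5·8^5 + 5·8^4 + 5·8^3 + 5·8^2 + 5·8 + 4|_8 = 134404972 ⇒ 134404971
(6) 134404971|_8 = 8^(8 + 1) + 5·8^5 + 5·8^4 + 5·8^3 + 5·8^2 + 5·8 + 3 ↦ 9^(9 + 1) + 5·9^5 + 5·9^4 + 5·9^3 + 5·9^2 + 5·9 + 3|_9 = 3487116549 ⇒ 3487116548
(7) 3487116548|_9 = 9^(9 + 1) + 5·9^5 + 5·9^4 + 5·9^3 + 5·9^2 + 5·9 + 2 ↦ 10^(10 + 1) + 5·10^5 + 5·10^4 + 5·10^3 + 5·10^2 + 5·10 + 2|_10 = 100000555552 ⇒ 100000555551
(8) 100000555551|_10 = 10^(10 + 1) + 5·10^5 + 5·10^4 + 5·10^3 + 5·10^2 + 5·10 + 1 ↦ 11^(11 + 1) + 5·11^5 + 5·11^4 + 5·11^3 + 5·11^2 + 5·11 + 1|_11 = 3138429262497 ⇒ 3138429262496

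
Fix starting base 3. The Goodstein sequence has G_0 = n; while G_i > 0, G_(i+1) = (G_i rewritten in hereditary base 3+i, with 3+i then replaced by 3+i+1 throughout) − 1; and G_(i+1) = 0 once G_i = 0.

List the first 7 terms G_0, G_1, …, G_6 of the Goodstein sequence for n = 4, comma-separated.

4, 4, 4, 3, 2, 1, 0

base 3: 4 = 3 + 1; at 4: 4 + 1 = 5; next = 4
base 4: 4 = 4; at 5: 5 = 5; next = 4
base 5: 4 = 4; at 6: 4 = 4; next = 3
base 6: 3 = 3; at 7: 3 = 3; next = 2
base 7: 2 = 2; at 8: 2 = 2; next = 1
base 8: 1 = 1; at 9: 1 = 1; next = 0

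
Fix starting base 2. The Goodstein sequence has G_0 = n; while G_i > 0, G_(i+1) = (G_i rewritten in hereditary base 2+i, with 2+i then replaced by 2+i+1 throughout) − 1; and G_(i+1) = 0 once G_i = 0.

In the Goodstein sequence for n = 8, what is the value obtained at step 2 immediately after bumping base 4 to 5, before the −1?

i=0: 8 = 2^(2 + 1) (b=2); 2→3: 3^(3 + 1) = 81; 81−1 = 80
i=1: 80 = 2·3^3 + 2·3^2 + 2·3 + 2 (b=3); 3→4: 2·4^4 + 2·4^2 + 2·4 + 2 = 554; 554−1 = 553
i=2: 553 = 2·4^4 + 2·4^2 + 2·4 + 1 (b=4); 4→5: 2·5^5 + 2·5^2 + 2·5 + 1 = 6311; 6311−1 = 6310

6311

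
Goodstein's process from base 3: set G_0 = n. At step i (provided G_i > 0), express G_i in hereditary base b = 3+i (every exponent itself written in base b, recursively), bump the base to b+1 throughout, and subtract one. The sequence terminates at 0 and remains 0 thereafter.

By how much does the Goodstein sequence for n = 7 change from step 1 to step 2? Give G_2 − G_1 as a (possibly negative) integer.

(0) 7|_3 = 2·3 + 1 ↦ 2·4 + 1|_4 = 9 ⇒ 8
(1) 8|_4 = 2·4 ↦ 2·5|_5 = 10 ⇒ 9

1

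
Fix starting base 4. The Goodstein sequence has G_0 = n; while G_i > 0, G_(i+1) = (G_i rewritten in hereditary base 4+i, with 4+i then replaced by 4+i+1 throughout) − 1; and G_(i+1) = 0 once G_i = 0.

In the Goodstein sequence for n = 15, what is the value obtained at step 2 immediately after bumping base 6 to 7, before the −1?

G_0=15  [base 4] 3·4 + 3  →[4↦5]→  3·5 + 3 = 18  −1 ⇒ G_1=17
G_1=17  [base 5] 3·5 + 2  →[5↦6]→  3·6 + 2 = 20  −1 ⇒ G_2=19

22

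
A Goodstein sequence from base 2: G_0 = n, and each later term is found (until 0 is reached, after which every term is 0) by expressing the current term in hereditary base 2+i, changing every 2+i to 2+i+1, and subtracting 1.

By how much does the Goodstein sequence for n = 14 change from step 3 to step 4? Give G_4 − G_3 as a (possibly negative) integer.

307841

i=0: 14 = 2^(2 + 1) + 2^2 + 2 (b=2); 2→3: 3^(3 + 1) + 3^3 + 3 = 111; 111−1 = 110
i=1: 110 = 3^(3 + 1) + 3^3 + 2 (b=3); 3→4: 4^(4 + 1) + 4^4 + 2 = 1282; 1282−1 = 1281
i=2: 1281 = 4^(4 + 1) + 4^4 + 1 (b=4); 4→5: 5^(5 + 1) + 5^5 + 1 = 18751; 18751−1 = 18750
i=3: 18750 = 5^(5 + 1) + 5^5 (b=5); 5→6: 6^(6 + 1) + 6^6 = 326592; 326592−1 = 326591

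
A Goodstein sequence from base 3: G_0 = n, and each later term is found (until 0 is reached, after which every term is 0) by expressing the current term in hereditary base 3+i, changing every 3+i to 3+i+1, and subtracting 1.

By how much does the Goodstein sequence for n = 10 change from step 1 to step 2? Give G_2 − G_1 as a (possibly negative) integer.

8

(0) 10|_3 = 3^2 + 1 ↦ 4^2 + 1|_4 = 17 ⇒ 16
(1) 16|_4 = 4^2 ↦ 5^2|_5 = 25 ⇒ 24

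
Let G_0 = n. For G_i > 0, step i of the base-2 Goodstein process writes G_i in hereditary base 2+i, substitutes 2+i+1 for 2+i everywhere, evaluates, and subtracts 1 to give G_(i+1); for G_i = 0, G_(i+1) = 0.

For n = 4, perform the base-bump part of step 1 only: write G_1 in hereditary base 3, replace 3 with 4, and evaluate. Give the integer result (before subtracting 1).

42

step 0: 4 = 2^2; sub 3 for 2: 3^3; = 27; G_1 = 27−1 = 26
step 1: 26 = 2·3^2 + 2·3 + 2; sub 4 for 3: 2·4^2 + 2·4 + 2; = 42; G_2 = 42−1 = 41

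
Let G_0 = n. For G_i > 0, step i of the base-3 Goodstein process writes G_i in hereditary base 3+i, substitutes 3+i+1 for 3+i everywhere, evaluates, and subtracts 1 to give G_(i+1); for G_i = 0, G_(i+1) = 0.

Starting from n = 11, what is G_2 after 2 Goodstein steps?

base 3: 11 = 3^2 + 2; at 4: 4^2 + 2 = 18; next = 17
base 4: 17 = 4^2 + 1; at 5: 5^2 + 1 = 26; next = 25

25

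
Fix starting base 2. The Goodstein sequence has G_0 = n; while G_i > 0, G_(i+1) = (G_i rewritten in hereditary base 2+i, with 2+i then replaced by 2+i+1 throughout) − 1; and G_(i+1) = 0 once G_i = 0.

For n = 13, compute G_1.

13 —HB2→ 2^(2 + 1) + 2^2 + 1 —bump→ 3^(3 + 1) + 3^3 + 1 = 109 —(−1)→ 108
108 —HB3→ 3^(3 + 1) + 3^3 —bump→ 4^(4 + 1) + 4^4 = 1280 —(−1)→ 1279

108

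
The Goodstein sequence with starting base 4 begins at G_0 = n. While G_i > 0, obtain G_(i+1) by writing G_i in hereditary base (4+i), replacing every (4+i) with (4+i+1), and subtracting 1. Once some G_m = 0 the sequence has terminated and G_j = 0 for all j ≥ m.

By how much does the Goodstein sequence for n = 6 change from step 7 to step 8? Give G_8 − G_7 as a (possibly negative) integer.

-1

6 —HB4→ 4 + 2 —bump→ 5 + 2 = 7 —(−1)→ 6
6 —HB5→ 5 + 1 —bump→ 6 + 1 = 7 —(−1)→ 6
6 —HB6→ 6 —bump→ 7 = 7 —(−1)→ 6
6 —HB7→ 6 —bump→ 6 = 6 —(−1)→ 5
5 —HB8→ 5 —bump→ 5 = 5 —(−1)→ 4
4 —HB9→ 4 —bump→ 4 = 4 —(−1)→ 3
3 —HB10→ 3 —bump→ 3 = 3 —(−1)→ 2
2 —HB11→ 2 —bump→ 2 = 2 —(−1)→ 1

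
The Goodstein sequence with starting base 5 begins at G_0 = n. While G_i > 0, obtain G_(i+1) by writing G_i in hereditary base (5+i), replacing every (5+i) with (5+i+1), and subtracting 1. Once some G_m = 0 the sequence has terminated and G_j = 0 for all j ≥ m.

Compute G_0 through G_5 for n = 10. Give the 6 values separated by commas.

10, 11, 11, 11, 11, 11

[0] 10 ≡ 2·5 (base 5). Lift 6: 12. −1: 11.
[1] 11 ≡ 6 + 5 (base 6). Lift 7: 12. −1: 11.
[2] 11 ≡ 7 + 4 (base 7). Lift 8: 12. −1: 11.
[3] 11 ≡ 8 + 3 (base 8). Lift 9: 12. −1: 11.
[4] 11 ≡ 9 + 2 (base 9). Lift 10: 12. −1: 11.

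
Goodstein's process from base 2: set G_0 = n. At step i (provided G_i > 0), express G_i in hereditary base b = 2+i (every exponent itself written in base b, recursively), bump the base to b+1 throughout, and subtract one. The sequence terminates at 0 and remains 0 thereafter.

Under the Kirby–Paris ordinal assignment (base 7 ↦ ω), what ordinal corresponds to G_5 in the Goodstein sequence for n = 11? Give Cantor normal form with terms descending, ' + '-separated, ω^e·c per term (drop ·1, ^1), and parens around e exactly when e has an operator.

ω^(ω + 1)

G_0 = 11. HB_2(11) = 2^(2 + 1) + 2 + 1. Bump = 85. G_1 = 84.
G_1 = 84. HB_3(84) = 3^(3 + 1) + 3. Bump = 1028. G_2 = 1027.
G_2 = 1027. HB_4(1027) = 4^(4 + 1) + 3. Bump = 15628. G_3 = 15627.
G_3 = 15627. HB_5(15627) = 5^(5 + 1) + 2. Bump = 279938. G_4 = 279937.
G_4 = 279937. HB_6(279937) = 6^(6 + 1) + 1. Bump = 5764802. G_5 = 5764801.
G_5 = 5764801. HB_7(5764801) = 7^(7 + 1). Bump = 134217728. G_6 = 134217727.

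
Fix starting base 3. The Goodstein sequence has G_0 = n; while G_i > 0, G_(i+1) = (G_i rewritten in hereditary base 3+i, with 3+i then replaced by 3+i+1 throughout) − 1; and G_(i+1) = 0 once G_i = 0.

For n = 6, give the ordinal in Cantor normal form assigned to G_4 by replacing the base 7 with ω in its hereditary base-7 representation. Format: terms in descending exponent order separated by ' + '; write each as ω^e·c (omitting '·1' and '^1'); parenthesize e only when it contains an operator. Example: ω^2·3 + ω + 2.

step 0: 6 = 2·3; sub 4 for 3: 2·4; = 8; G_1 = 8−1 = 7
step 1: 7 = 4 + 3; sub 5 for 4: 5 + 3; = 8; G_2 = 8−1 = 7
step 2: 7 = 5 + 2; sub 6 for 5: 6 + 2; = 8; G_3 = 8−1 = 7
step 3: 7 = 6 + 1; sub 7 for 6: 7 + 1; = 8; G_4 = 8−1 = 7
step 4: 7 = 7; sub 8 for 7: 8; = 8; G_5 = 8−1 = 7

ω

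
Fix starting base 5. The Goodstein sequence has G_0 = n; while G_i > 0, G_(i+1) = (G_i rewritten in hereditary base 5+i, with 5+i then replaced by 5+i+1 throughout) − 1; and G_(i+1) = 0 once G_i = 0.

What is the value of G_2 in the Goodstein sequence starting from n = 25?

G_0 = 25. HB_5(25) = 5^2. Bump = 36. G_1 = 35.
G_1 = 35. HB_6(35) = 5·6 + 5. Bump = 40. G_2 = 39.
G_2 = 39. HB_7(39) = 5·7 + 4. Bump = 44. G_3 = 43.

39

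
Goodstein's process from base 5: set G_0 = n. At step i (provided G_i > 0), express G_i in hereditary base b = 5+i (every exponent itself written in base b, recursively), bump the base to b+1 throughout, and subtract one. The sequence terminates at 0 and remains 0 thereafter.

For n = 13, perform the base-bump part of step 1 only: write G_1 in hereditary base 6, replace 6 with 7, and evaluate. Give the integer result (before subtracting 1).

16

13 —HB5→ 2·5 + 3 —bump→ 2·6 + 3 = 15 —(−1)→ 14
14 —HB6→ 2·6 + 2 —bump→ 2·7 + 2 = 16 —(−1)→ 15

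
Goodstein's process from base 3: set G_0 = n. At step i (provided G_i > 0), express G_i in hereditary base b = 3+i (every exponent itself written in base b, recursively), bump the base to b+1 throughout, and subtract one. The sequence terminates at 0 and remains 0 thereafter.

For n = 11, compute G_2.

25

step 0: 11 = 3^2 + 2; sub 4 for 3: 4^2 + 2; = 18; G_1 = 18−1 = 17
step 1: 17 = 4^2 + 1; sub 5 for 4: 5^2 + 1; = 26; G_2 = 26−1 = 25
step 2: 25 = 5^2; sub 6 for 5: 6^2; = 36; G_3 = 36−1 = 35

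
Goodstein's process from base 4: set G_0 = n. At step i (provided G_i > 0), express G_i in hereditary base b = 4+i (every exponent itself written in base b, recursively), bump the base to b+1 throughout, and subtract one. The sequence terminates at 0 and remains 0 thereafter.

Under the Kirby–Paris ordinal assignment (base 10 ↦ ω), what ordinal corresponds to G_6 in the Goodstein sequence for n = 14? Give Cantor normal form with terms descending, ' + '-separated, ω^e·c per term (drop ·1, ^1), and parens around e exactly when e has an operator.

base 4: 14 = 3·4 + 2; at 5: 3·5 + 2 = 17; next = 16
base 5: 16 = 3·5 + 1; at 6: 3·6 + 1 = 19; next = 18
base 6: 18 = 3·6; at 7: 3·7 = 21; next = 20
base 7: 20 = 2·7 + 6; at 8: 2·8 + 6 = 22; next = 21
base 8: 21 = 2·8 + 5; at 9: 2·9 + 5 = 23; next = 22
base 9: 22 = 2·9 + 4; at 10: 2·10 + 4 = 24; next = 23
base 10: 23 = 2·10 + 3; at 11: 2·11 + 3 = 25; next = 24

ω·2 + 3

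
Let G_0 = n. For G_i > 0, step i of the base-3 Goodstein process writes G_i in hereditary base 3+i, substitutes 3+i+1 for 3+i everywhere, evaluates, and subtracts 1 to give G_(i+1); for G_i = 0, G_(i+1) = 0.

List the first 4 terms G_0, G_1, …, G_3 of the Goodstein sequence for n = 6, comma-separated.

6, 7, 7, 7

step 0: 6 = 2·3; sub 4 for 3: 2·4; = 8; G_1 = 8−1 = 7
step 1: 7 = 4 + 3; sub 5 for 4: 5 + 3; = 8; G_2 = 8−1 = 7
step 2: 7 = 5 + 2; sub 6 for 5: 6 + 2; = 8; G_3 = 8−1 = 7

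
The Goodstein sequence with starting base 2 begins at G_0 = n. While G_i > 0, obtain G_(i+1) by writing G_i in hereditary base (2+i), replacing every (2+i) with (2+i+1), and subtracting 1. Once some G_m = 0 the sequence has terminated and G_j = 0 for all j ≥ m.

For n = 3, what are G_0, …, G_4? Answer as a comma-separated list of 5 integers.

step 0: 3 = 2 + 1; sub 3 for 2: 3 + 1; = 4; G_1 = 4−1 = 3
step 1: 3 = 3; sub 4 for 3: 4; = 4; G_2 = 4−1 = 3
step 2: 3 = 3; sub 5 for 4: 3; = 3; G_3 = 3−1 = 2
step 3: 2 = 2; sub 6 for 5: 2; = 2; G_4 = 2−1 = 1

3, 3, 3, 2, 1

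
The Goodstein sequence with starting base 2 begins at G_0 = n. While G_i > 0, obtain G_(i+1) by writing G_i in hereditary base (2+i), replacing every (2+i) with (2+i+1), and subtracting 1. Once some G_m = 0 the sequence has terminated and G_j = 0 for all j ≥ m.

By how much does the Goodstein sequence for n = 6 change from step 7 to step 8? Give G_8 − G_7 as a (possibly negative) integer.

223404

[0] 6 ≡ 2^2 + 2 (base 2). Lift 3: 30. −1: 29.
[1] 29 ≡ 3^3 + 2 (base 3). Lift 4: 258. −1: 257.
[2] 257 ≡ 4^4 + 1 (base 4). Lift 5: 3126. −1: 3125.
[3] 3125 ≡ 5^5 (base 5). Lift 6: 46656. −1: 46655.
[4] 46655 ≡ 5·6^5 + 5·6^4 + 5·6^3 + 5·6^2 + 5·6 + 5 (base 6). Lift 7: 98040. −1: 98039.
[5] 98039 ≡ 5·7^5 + 5·7^4 + 5·7^3 + 5·7^2 + 5·7 + 4 (base 7). Lift 8: 187244. −1: 187243.
[6] 187243 ≡ 5·8^5 + 5·8^4 + 5·8^3 + 5·8^2 + 5·8 + 3 (base 8). Lift 9: 332148. −1: 332147.
[7] 332147 ≡ 5·9^5 + 5·9^4 + 5·9^3 + 5·9^2 + 5·9 + 2 (base 9). Lift 10: 555552. −1: 555551.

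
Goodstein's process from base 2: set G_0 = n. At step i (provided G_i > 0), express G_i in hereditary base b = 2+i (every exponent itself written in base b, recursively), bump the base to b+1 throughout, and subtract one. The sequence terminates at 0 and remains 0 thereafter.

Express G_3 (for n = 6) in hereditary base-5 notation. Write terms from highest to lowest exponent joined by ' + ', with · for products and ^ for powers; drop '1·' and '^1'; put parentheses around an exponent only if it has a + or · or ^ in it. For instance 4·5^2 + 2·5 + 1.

5^5

G_0 = 6. HB_2(6) = 2^2 + 2. Bump = 30. G_1 = 29.
G_1 = 29. HB_3(29) = 3^3 + 2. Bump = 258. G_2 = 257.
G_2 = 257. HB_4(257) = 4^4 + 1. Bump = 3126. G_3 = 3125.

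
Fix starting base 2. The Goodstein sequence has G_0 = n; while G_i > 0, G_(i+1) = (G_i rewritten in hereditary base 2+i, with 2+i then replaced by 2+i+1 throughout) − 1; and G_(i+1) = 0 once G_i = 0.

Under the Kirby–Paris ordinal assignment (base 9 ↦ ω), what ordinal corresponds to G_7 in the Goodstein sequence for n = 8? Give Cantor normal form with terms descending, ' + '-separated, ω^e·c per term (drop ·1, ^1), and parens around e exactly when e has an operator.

base 2: 8 = 2^(2 + 1); at 3: 3^(3 + 1) = 81; next = 80
base 3: 80 = 2·3^3 + 2·3^2 + 2·3 + 2; at 4: 2·4^4 + 2·4^2 + 2·4 + 2 = 554; next = 553
base 4: 553 = 2·4^4 + 2·4^2 + 2·4 + 1; at 5: 2·5^5 + 2·5^2 + 2·5 + 1 = 6311; next = 6310
base 5: 6310 = 2·5^5 + 2·5^2 + 2·5; at 6: 2·6^6 + 2·6^2 + 2·6 = 93396; next = 93395
base 6: 93395 = 2·6^6 + 2·6^2 + 6 + 5; at 7: 2·7^7 + 2·7^2 + 7 + 5 = 1647196; next = 1647195
base 7: 1647195 = 2·7^7 + 2·7^2 + 7 + 4; at 8: 2·8^8 + 2·8^2 + 8 + 4 = 33554572; next = 33554571
base 8: 33554571 = 2·8^8 + 2·8^2 + 8 + 3; at 9: 2·9^9 + 2·9^2 + 9 + 3 = 774841152; next = 774841151
base 9: 774841151 = 2·9^9 + 2·9^2 + 9 + 2; at 10: 2·10^10 + 2·10^2 + 10 + 2 = 20000000212; next = 20000000211

ω^ω·2 + ω^2·2 + ω + 2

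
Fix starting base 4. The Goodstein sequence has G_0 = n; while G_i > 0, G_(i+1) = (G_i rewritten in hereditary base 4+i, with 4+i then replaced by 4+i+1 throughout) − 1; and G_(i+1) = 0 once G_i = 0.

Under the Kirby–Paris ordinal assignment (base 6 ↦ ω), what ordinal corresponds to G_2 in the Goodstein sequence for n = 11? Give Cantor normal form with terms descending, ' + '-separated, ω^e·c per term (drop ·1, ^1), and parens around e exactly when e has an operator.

base 4: 11 = 2·4 + 3; at 5: 2·5 + 3 = 13; next = 12
base 5: 12 = 2·5 + 2; at 6: 2·6 + 2 = 14; next = 13

ω·2 + 1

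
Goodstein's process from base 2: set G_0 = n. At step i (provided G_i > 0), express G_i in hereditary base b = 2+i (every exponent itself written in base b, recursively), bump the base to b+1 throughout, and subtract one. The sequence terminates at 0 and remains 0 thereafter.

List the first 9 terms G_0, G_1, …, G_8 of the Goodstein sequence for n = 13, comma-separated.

step 0: 13 = 2^(2 + 1) + 2^2 + 1; sub 3 for 2: 3^(3 + 1) + 3^3 + 1; = 109; G_1 = 109−1 = 108
step 1: 108 = 3^(3 + 1) + 3^3; sub 4 for 3: 4^(4 + 1) + 4^4; = 1280; G_2 = 1280−1 = 1279
step 2: 1279 = 4^(4 + 1) + 3·4^3 + 3·4^2 + 3·4 + 3; sub 5 for 4: 5^(5 + 1) + 3·5^3 + 3·5^2 + 3·5 + 3; = 16093; G_3 = 16093−1 = 16092
step 3: 16092 = 5^(5 + 1) + 3·5^3 + 3·5^2 + 3·5 + 2; sub 6 for 5: 6^(6 + 1) + 3·6^3 + 3·6^2 + 3·6 + 2; = 280712; G_4 = 280712−1 = 280711
step 4: 280711 = 6^(6 + 1) + 3·6^3 + 3·6^2 + 3·6 + 1; sub 7 for 6: 7^(7 + 1) + 3·7^3 + 3·7^2 + 3·7 + 1; = 5765999; G_5 = 5765999−1 = 5765998
step 5: 5765998 = 7^(7 + 1) + 3·7^3 + 3·7^2 + 3·7; sub 8 for 7: 8^(8 + 1) + 3·8^3 + 3·8^2 + 3·8; = 134219480; G_6 = 134219480−1 = 134219479
step 6: 134219479 = 8^(8 + 1) + 3·8^3 + 3·8^2 + 2·8 + 7; sub 9 for 8: 9^(9 + 1) + 3·9^3 + 3·9^2 + 2·9 + 7; = 3486786856; G_7 = 3486786856−1 = 3486786855
step 7: 3486786855 = 9^(9 + 1) + 3·9^3 + 3·9^2 + 2·9 + 6; sub 10 for 9: 10^(10 + 1) + 3·10^3 + 3·10^2 + 2·10 + 6; = 100000003326; G_8 = 100000003326−1 = 100000003325

13, 108, 1279, 16092, 280711, 5765998, 134219479, 3486786855, 100000003325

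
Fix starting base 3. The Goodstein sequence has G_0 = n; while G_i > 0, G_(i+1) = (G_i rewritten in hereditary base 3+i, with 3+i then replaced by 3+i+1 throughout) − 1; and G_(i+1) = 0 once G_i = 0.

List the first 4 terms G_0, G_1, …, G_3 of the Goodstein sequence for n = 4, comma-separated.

4, 4, 4, 3

G_0=4  [base 3] 3 + 1  →[3↦4]→  4 + 1 = 5  −1 ⇒ G_1=4
G_1=4  [base 4] 4  →[4↦5]→  5 = 5  −1 ⇒ G_2=4
G_2=4  [base 5] 4  →[5↦6]→  4 = 4  −1 ⇒ G_3=3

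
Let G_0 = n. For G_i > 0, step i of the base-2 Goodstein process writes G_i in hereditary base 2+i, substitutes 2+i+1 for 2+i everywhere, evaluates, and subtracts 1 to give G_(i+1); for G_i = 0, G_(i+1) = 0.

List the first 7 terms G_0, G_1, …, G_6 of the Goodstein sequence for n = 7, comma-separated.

7, 30, 259, 3127, 46657, 823543, 16777215

[0] 7 ≡ 2^2 + 2 + 1 (base 2). Lift 3: 31. −1: 30.
[1] 30 ≡ 3^3 + 3 (base 3). Lift 4: 260. −1: 259.
[2] 259 ≡ 4^4 + 3 (base 4). Lift 5: 3128. −1: 3127.
[3] 3127 ≡ 5^5 + 2 (base 5). Lift 6: 46658. −1: 46657.
[4] 46657 ≡ 6^6 + 1 (base 6). Lift 7: 823544. −1: 823543.
[5] 823543 ≡ 7^7 (base 7). Lift 8: 16777216. −1: 16777215.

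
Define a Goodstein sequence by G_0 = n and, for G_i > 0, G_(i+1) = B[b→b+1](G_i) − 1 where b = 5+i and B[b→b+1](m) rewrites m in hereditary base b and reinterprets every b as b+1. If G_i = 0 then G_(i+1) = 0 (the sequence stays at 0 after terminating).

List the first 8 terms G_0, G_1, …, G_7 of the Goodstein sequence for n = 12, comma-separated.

12 —HB5→ 2·5 + 2 —bump→ 2·6 + 2 = 14 —(−1)→ 13
13 —HB6→ 2·6 + 1 —bump→ 2·7 + 1 = 15 —(−1)→ 14
14 —HB7→ 2·7 —bump→ 2·8 = 16 —(−1)→ 15
15 —HB8→ 8 + 7 —bump→ 9 + 7 = 16 —(−1)→ 15
15 —HB9→ 9 + 6 —bump→ 10 + 6 = 16 —(−1)→ 15
15 —HB10→ 10 + 5 —bump→ 11 + 5 = 16 —(−1)→ 15
15 —HB11→ 11 + 4 —bump→ 12 + 4 = 16 —(−1)→ 15

12, 13, 14, 15, 15, 15, 15, 15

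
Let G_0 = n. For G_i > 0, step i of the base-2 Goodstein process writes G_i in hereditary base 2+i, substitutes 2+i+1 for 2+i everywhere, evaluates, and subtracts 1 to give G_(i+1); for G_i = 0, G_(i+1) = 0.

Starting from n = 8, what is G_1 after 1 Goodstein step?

80

8 —HB2→ 2^(2 + 1) —bump→ 3^(3 + 1) = 81 —(−1)→ 80
80 —HB3→ 2·3^3 + 2·3^2 + 2·3 + 2 —bump→ 2·4^4 + 2·4^2 + 2·4 + 2 = 554 —(−1)→ 553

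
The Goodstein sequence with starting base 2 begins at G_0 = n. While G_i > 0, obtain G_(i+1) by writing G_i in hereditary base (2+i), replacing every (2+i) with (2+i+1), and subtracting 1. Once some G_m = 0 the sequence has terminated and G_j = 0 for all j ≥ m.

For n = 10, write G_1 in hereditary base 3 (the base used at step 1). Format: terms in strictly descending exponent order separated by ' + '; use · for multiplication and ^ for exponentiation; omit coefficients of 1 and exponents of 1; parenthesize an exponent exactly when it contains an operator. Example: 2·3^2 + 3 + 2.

3^(3 + 1) + 2

i=0: 10 = 2^(2 + 1) + 2 (b=2); 2→3: 3^(3 + 1) + 3 = 84; 84−1 = 83
i=1: 83 = 3^(3 + 1) + 2 (b=3); 3→4: 4^(4 + 1) + 2 = 1026; 1026−1 = 1025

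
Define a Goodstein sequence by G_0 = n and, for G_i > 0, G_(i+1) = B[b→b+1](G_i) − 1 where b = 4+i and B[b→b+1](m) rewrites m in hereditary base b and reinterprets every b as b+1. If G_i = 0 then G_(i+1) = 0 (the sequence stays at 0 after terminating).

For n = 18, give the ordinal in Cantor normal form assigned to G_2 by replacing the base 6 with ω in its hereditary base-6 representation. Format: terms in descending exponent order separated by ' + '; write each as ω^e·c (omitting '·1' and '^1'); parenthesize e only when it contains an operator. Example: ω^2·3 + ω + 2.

18 —HB4→ 4^2 + 2 —bump→ 5^2 + 2 = 27 —(−1)→ 26
26 —HB5→ 5^2 + 1 —bump→ 6^2 + 1 = 37 —(−1)→ 36
36 —HB6→ 6^2 —bump→ 7^2 = 49 —(−1)→ 48

ω^2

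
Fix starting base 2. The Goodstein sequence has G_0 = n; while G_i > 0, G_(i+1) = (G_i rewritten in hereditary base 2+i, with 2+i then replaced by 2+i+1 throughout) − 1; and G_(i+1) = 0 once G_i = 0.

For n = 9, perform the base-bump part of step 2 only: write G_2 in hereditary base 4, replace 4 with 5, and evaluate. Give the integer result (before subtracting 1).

9843

i=0: 9 = 2^(2 + 1) + 1 (b=2); 2→3: 3^(3 + 1) + 1 = 82; 82−1 = 81
i=1: 81 = 3^(3 + 1) (b=3); 3→4: 4^(4 + 1) = 1024; 1024−1 = 1023
i=2: 1023 = 3·4^4 + 3·4^3 + 3·4^2 + 3·4 + 3 (b=4); 4→5: 3·5^5 + 3·5^3 + 3·5^2 + 3·5 + 3 = 9843; 9843−1 = 9842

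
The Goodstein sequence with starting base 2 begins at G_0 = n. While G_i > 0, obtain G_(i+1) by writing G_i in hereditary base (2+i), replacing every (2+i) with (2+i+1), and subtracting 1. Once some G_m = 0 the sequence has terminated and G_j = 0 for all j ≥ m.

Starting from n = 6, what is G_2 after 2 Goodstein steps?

G_0=6  [base 2] 2^2 + 2  →[2↦3]→  3^3 + 3 = 30  −1 ⇒ G_1=29
G_1=29  [base 3] 3^3 + 2  →[3↦4]→  4^4 + 2 = 258  −1 ⇒ G_2=257
G_2=257  [base 4] 4^4 + 1  →[4↦5]→  5^5 + 1 = 3126  −1 ⇒ G_3=3125

257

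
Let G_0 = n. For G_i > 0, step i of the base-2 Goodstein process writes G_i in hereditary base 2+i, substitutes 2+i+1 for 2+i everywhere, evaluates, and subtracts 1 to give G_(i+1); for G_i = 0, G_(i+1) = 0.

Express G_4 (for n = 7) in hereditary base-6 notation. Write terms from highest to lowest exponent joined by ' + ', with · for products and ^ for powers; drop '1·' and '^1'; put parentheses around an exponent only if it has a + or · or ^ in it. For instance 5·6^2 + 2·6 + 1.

G_0=7  [base 2] 2^2 + 2 + 1  →[2↦3]→  3^3 + 3 + 1 = 31  −1 ⇒ G_1=30
G_1=30  [base 3] 3^3 + 3  →[3↦4]→  4^4 + 4 = 260  −1 ⇒ G_2=259
G_2=259  [base 4] 4^4 + 3  →[4↦5]→  5^5 + 3 = 3128  −1 ⇒ G_3=3127
G_3=3127  [base 5] 5^5 + 2  →[5↦6]→  6^6 + 2 = 46658  −1 ⇒ G_4=46657

6^6 + 1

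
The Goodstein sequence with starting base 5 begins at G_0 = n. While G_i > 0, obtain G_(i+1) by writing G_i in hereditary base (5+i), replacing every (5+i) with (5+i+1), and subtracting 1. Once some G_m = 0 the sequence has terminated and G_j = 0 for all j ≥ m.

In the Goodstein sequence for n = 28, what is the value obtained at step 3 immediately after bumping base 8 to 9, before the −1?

base 5: 28 = 5^2 + 3; at 6: 6^2 + 3 = 39; next = 38
base 6: 38 = 6^2 + 2; at 7: 7^2 + 2 = 51; next = 50
base 7: 50 = 7^2 + 1; at 8: 8^2 + 1 = 65; next = 64

81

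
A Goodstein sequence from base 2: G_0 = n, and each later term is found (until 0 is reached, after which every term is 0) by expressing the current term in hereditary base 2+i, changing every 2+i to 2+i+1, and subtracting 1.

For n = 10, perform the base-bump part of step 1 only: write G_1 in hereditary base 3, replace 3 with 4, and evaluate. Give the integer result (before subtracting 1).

step 0: 10 = 2^(2 + 1) + 2; sub 3 for 2: 3^(3 + 1) + 3; = 84; G_1 = 84−1 = 83
step 1: 83 = 3^(3 + 1) + 2; sub 4 for 3: 4^(4 + 1) + 2; = 1026; G_2 = 1026−1 = 1025

1026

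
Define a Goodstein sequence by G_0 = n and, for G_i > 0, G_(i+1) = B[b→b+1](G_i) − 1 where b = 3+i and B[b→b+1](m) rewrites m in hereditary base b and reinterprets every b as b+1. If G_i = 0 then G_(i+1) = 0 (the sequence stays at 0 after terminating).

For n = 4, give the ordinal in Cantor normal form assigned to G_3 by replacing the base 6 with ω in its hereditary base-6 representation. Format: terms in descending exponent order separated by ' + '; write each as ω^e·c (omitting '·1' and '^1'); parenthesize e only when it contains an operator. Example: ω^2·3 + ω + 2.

3

i=0: 4 = 3 + 1 (b=3); 3→4: 4 + 1 = 5; 5−1 = 4
i=1: 4 = 4 (b=4); 4→5: 5 = 5; 5−1 = 4
i=2: 4 = 4 (b=5); 5→6: 4 = 4; 4−1 = 3
i=3: 3 = 3 (b=6); 6→7: 3 = 3; 3−1 = 2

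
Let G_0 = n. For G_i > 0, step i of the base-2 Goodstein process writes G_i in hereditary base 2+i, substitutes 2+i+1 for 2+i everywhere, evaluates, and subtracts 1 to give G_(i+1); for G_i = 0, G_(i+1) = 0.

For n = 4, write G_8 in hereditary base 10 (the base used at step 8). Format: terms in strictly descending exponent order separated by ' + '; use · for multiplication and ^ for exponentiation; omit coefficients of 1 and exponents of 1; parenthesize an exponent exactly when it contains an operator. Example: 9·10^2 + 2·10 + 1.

step 0: 4 = 2^2; sub 3 for 2: 3^3; = 27; G_1 = 27−1 = 26
step 1: 26 = 2·3^2 + 2·3 + 2; sub 4 for 3: 2·4^2 + 2·4 + 2; = 42; G_2 = 42−1 = 41
step 2: 41 = 2·4^2 + 2·4 + 1; sub 5 for 4: 2·5^2 + 2·5 + 1; = 61; G_3 = 61−1 = 60
step 3: 60 = 2·5^2 + 2·5; sub 6 for 5: 2·6^2 + 2·6; = 84; G_4 = 84−1 = 83
step 4: 83 = 2·6^2 + 6 + 5; sub 7 for 6: 2·7^2 + 7 + 5; = 110; G_5 = 110−1 = 109
step 5: 109 = 2·7^2 + 7 + 4; sub 8 for 7: 2·8^2 + 8 + 4; = 140; G_6 = 140−1 = 139
step 6: 139 = 2·8^2 + 8 + 3; sub 9 for 8: 2·9^2 + 9 + 3; = 174; G_7 = 174−1 = 173
step 7: 173 = 2·9^2 + 9 + 2; sub 10 for 9: 2·10^2 + 10 + 2; = 212; G_8 = 212−1 = 211

2·10^2 + 10 + 1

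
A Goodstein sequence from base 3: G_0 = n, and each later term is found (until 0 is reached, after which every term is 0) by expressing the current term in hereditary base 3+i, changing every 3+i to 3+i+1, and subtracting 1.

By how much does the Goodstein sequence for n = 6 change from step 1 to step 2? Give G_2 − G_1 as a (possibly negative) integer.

i=0: 6 = 2·3 (b=3); 3→4: 2·4 = 8; 8−1 = 7
i=1: 7 = 4 + 3 (b=4); 4→5: 5 + 3 = 8; 8−1 = 7

0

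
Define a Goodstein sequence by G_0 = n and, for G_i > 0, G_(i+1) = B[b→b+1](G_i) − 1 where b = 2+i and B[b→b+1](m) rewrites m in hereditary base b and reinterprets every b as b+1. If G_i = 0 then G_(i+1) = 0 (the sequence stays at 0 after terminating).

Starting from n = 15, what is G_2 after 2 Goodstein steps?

1283

i=0: 15 = 2^(2 + 1) + 2^2 + 2 + 1 (b=2); 2→3: 3^(3 + 1) + 3^3 + 3 + 1 = 112; 112−1 = 111
i=1: 111 = 3^(3 + 1) + 3^3 + 3 (b=3); 3→4: 4^(4 + 1) + 4^4 + 4 = 1284; 1284−1 = 1283
i=2: 1283 = 4^(4 + 1) + 4^4 + 3 (b=4); 4→5: 5^(5 + 1) + 5^5 + 3 = 18753; 18753−1 = 18752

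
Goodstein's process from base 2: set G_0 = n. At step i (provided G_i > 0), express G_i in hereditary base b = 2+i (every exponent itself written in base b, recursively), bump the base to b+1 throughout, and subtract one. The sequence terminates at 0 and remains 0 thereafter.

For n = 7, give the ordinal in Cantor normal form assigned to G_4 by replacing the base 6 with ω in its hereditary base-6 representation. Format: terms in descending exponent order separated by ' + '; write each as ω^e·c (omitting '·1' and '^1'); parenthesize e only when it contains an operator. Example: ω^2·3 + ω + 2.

ω^ω + 1

G_0=7  [base 2] 2^2 + 2 + 1  →[2↦3]→  3^3 + 3 + 1 = 31  −1 ⇒ G_1=30
G_1=30  [base 3] 3^3 + 3  →[3↦4]→  4^4 + 4 = 260  −1 ⇒ G_2=259
G_2=259  [base 4] 4^4 + 3  →[4↦5]→  5^5 + 3 = 3128  −1 ⇒ G_3=3127
G_3=3127  [base 5] 5^5 + 2  →[5↦6]→  6^6 + 2 = 46658  −1 ⇒ G_4=46657
G_4=46657  [base 6] 6^6 + 1  →[6↦7]→  7^7 + 1 = 823544  −1 ⇒ G_5=823543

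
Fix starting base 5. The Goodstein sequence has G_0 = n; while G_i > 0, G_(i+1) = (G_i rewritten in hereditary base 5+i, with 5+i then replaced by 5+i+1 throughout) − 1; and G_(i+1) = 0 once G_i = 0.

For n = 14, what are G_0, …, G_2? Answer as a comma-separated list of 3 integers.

14, 15, 16

G_0 = 14. HB_5(14) = 2·5 + 4. Bump = 16. G_1 = 15.
G_1 = 15. HB_6(15) = 2·6 + 3. Bump = 17. G_2 = 16.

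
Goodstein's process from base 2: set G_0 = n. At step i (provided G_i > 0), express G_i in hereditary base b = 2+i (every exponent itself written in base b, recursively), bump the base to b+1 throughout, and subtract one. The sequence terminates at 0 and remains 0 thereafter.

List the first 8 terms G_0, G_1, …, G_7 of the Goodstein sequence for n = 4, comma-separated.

4, 26, 41, 60, 83, 109, 139, 173

step 0: 4 = 2^2; sub 3 for 2: 3^3; = 27; G_1 = 27−1 = 26
step 1: 26 = 2·3^2 + 2·3 + 2; sub 4 for 3: 2·4^2 + 2·4 + 2; = 42; G_2 = 42−1 = 41
step 2: 41 = 2·4^2 + 2·4 + 1; sub 5 for 4: 2·5^2 + 2·5 + 1; = 61; G_3 = 61−1 = 60
step 3: 60 = 2·5^2 + 2·5; sub 6 for 5: 2·6^2 + 2·6; = 84; G_4 = 84−1 = 83
step 4: 83 = 2·6^2 + 6 + 5; sub 7 for 6: 2·7^2 + 7 + 5; = 110; G_5 = 110−1 = 109
step 5: 109 = 2·7^2 + 7 + 4; sub 8 for 7: 2·8^2 + 8 + 4; = 140; G_6 = 140−1 = 139
step 6: 139 = 2·8^2 + 8 + 3; sub 9 for 8: 2·9^2 + 9 + 3; = 174; G_7 = 174−1 = 173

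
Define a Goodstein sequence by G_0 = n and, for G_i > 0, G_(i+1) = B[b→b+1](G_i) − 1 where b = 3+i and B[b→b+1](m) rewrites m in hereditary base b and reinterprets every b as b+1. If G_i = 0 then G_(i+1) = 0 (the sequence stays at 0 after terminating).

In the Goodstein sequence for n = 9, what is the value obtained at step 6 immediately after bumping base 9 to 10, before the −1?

G_0=9  [base 3] 3^2  →[3↦4]→  4^2 = 16  −1 ⇒ G_1=15
G_1=15  [base 4] 3·4 + 3  →[4↦5]→  3·5 + 3 = 18  −1 ⇒ G_2=17
G_2=17  [base 5] 3·5 + 2  →[5↦6]→  3·6 + 2 = 20  −1 ⇒ G_3=19
G_3=19  [base 6] 3·6 + 1  →[6↦7]→  3·7 + 1 = 22  −1 ⇒ G_4=21
G_4=21  [base 7] 3·7  →[7↦8]→  3·8 = 24  −1 ⇒ G_5=23
G_5=23  [base 8] 2·8 + 7  →[8↦9]→  2·9 + 7 = 25  −1 ⇒ G_6=24
G_6=24  [base 9] 2·9 + 6  →[9↦10]→  2·10 + 6 = 26  −1 ⇒ G_7=25

26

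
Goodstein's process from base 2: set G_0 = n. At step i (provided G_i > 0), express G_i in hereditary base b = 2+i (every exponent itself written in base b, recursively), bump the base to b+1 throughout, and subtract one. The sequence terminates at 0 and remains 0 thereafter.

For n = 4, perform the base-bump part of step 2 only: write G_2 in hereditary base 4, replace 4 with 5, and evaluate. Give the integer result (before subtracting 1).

i=0: 4 = 2^2 (b=2); 2→3: 3^3 = 27; 27−1 = 26
i=1: 26 = 2·3^2 + 2·3 + 2 (b=3); 3→4: 2·4^2 + 2·4 + 2 = 42; 42−1 = 41
i=2: 41 = 2·4^2 + 2·4 + 1 (b=4); 4→5: 2·5^2 + 2·5 + 1 = 61; 61−1 = 60

61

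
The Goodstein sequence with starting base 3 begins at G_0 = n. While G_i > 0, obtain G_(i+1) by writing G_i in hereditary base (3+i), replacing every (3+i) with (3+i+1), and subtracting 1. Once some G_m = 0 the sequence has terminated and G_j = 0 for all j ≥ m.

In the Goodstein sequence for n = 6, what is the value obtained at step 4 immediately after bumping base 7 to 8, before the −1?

8

G_0 = 6. HB_3(6) = 2·3. Bump = 8. G_1 = 7.
G_1 = 7. HB_4(7) = 4 + 3. Bump = 8. G_2 = 7.
G_2 = 7. HB_5(7) = 5 + 2. Bump = 8. G_3 = 7.
G_3 = 7. HB_6(7) = 6 + 1. Bump = 8. G_4 = 7.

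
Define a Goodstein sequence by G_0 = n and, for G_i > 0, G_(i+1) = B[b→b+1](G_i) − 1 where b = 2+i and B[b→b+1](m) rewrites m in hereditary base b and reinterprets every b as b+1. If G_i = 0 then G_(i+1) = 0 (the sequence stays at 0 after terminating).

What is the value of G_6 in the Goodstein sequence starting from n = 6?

187243

step 0: 6 = 2^2 + 2; sub 3 for 2: 3^3 + 3; = 30; G_1 = 30−1 = 29
step 1: 29 = 3^3 + 2; sub 4 for 3: 4^4 + 2; = 258; G_2 = 258−1 = 257
step 2: 257 = 4^4 + 1; sub 5 for 4: 5^5 + 1; = 3126; G_3 = 3126−1 = 3125
step 3: 3125 = 5^5; sub 6 for 5: 6^6; = 46656; G_4 = 46656−1 = 46655
step 4: 46655 = 5·6^5 + 5·6^4 + 5·6^3 + 5·6^2 + 5·6 + 5; sub 7 for 6: 5·7^5 + 5·7^4 + 5·7^3 + 5·7^2 + 5·7 + 5; = 98040; G_5 = 98040−1 = 98039
step 5: 98039 = 5·7^5 + 5·7^4 + 5·7^3 + 5·7^2 + 5·7 + 4; sub 8 for 7: 5·8^5 + 5·8^4 + 5·8^3 + 5·8^2 + 5·8 + 4; = 187244; G_6 = 187244−1 = 187243
step 6: 187243 = 5·8^5 + 5·8^4 + 5·8^3 + 5·8^2 + 5·8 + 3; sub 9 for 8: 5·9^5 + 5·9^4 + 5·9^3 + 5·9^2 + 5·9 + 3; = 332148; G_7 = 332148−1 = 332147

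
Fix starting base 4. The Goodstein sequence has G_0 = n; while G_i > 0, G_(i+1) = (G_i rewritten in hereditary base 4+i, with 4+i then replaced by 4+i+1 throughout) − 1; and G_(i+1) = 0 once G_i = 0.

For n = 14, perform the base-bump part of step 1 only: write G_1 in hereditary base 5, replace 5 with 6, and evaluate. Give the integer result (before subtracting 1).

G_0 = 14. HB_4(14) = 3·4 + 2. Bump = 17. G_1 = 16.
G_1 = 16. HB_5(16) = 3·5 + 1. Bump = 19. G_2 = 18.

19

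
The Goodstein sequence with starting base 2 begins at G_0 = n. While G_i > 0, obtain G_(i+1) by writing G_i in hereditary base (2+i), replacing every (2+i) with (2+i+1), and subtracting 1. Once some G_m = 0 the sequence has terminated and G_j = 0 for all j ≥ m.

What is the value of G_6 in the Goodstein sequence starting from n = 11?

134217727

(0) 11|_2 = 2^(2 + 1) + 2 + 1 ↦ 3^(3 + 1) + 3 + 1|_3 = 85 ⇒ 84
(1) 84|_3 = 3^(3 + 1) + 3 ↦ 4^(4 + 1) + 4|_4 = 1028 ⇒ 1027
(2) 1027|_4 = 4^(4 + 1) + 3 ↦ 5^(5 + 1) + 3|_5 = 15628 ⇒ 15627
(3) 15627|_5 = 5^(5 + 1) + 2 ↦ 6^(6 + 1) + 2|_6 = 279938 ⇒ 279937
(4) 279937|_6 = 6^(6 + 1) + 1 ↦ 7^(7 + 1) + 1|_7 = 5764802 ⇒ 5764801
(5) 5764801|_7 = 7^(7 + 1) ↦ 8^(8 + 1)|_8 = 134217728 ⇒ 134217727
(6) 134217727|_8 = 7·8^8 + 7·8^7 + 7·8^6 + 7·8^5 + 7·8^4 + 7·8^3 + 7·8^2 + 7·8 + 7 ↦ 7·9^9 + 7·9^7 + 7·9^6 + 7·9^5 + 7·9^4 + 7·9^3 + 7·9^2 + 7·9 + 7|_9 = 2749609303 ⇒ 2749609302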